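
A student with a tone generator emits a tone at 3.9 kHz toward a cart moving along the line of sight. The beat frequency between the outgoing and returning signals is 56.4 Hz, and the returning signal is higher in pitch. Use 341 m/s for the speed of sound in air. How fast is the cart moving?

Double Doppler shift off a moving reflector: f₂ = f₀ · (v + u)/(v − u) (u > 0 toward emitter).
Returning signal is higher, so f₂ = f₀ + Δf = 3900 + 56.4 = 3956.4 Hz.
Rearranging, u = v · (f₂ − f₀)/(f₂ + f₀) = 341 × 56.4/7856.4 ≈ 2.45 m/s.
So the cart is moving at 2.45 m/s toward the emitter.

2.45 m/s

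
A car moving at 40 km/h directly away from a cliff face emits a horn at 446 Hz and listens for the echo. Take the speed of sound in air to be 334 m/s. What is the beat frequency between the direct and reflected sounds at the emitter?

28.7 Hz

40 km/h = 11.11 m/s.
The cliff face receives the sound from a moving source: f₁ = f₀ · v/(v + v_e) = 446 × 334/345.11 ≈ 431.6 Hz.
On the return leg the car is a moving observer: f₂ = f₁ · (v − v_e)/v = 431.6 × 322.89/334 ≈ 417.3 Hz.
Beat against the emitted tone: |f₂ − f₀| = 2v_e·f₀/(v + v_e) = 2 × 11.11 × 446/345.11 ≈ 28.7 Hz.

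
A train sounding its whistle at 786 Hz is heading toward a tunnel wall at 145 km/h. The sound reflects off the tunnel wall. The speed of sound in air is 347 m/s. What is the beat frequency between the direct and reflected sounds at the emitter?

145 km/h = 40.28 m/s.
The tunnel wall receives the sound from a moving source: f₁ = f₀ · v/(v − v_e) = 786 × 347/306.72 ≈ 889 Hz.
On the return leg the train is a moving observer: f₂ = f₁ · (v + v_e)/v = 889 × 387.28/347 ≈ 992 Hz.
Equivalently f₂ = f₀ · (v + v_e)/(v − v_e).
Beat against the emitted tone: |f₂ − f₀| = 2v_e·f₀/(v − v_e) = 2 × 40.28 × 786/306.72 ≈ 206 Hz.

206 Hz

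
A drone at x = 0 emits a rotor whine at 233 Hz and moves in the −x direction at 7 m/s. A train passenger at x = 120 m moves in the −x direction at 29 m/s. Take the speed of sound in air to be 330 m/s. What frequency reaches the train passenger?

The observer lies on the +x side, so the source is heading away from the observer and the observer is heading toward the source.
With source receding and observer approaching, f' = f · (v + v_o)/(v + v_s).
f' = 233 × (330 + 29)/(330 + 7) = 233 × 359/337 ≈ 248 Hz.

248 Hz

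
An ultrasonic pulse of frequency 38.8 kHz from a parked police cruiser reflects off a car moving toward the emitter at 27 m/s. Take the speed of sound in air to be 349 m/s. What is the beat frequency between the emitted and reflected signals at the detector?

6507 Hz

At the car (a moving observer), f₁ = f₀ · (v + u)/v = 38.8 × 376/349 ≈ 41.80 kHz.
On reflection it acts as a source moving toward the stationary detector: f₂ = f₁ · v/(v − u) = 41.80 × 349/322 ≈ 45.31 kHz.
Equivalently f₂ = f₀ · (v + u)/(v − u).
Beat frequency (with f₀ = 38800 Hz): |f₂ − f₀| = 2u·f₀/(v − u) = 2 × 27 × 38800/322 ≈ 6507 Hz.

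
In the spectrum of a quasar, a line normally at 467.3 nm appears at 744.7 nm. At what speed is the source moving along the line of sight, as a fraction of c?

λ'/λ₀ = 1.5936 > 1 (redshift), so the source is receding.
λ'/λ₀ = √((1 + β)/(1 − β)) for a receding source ⇒ β = (r² − 1)/(r² + 1) with r = λ'/λ₀.
β = (2.5396 − 1)/(2.5396 + 1) ≈ 0.435.

0.435c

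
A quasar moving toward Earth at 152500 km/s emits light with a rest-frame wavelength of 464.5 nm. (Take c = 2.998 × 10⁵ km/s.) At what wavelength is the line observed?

β = v/c = 152500/299800 = 0.5087.
Relativistic Doppler for wavelength: λ' = λ₀ · √((1 − β)/(1 + β)).
λ' = 464.5 × √(0.4913/1.5087) = 464.5 × 0.57067 ≈ 265.1 nm.

265.1 nm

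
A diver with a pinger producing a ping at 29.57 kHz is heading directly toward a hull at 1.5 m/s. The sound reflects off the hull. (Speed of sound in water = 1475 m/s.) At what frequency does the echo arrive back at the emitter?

The hull receives the sound from a moving source: f₁ = f₀ · v/(v − v_e) = 29.57 × 1475/1473.5 ≈ 29.6 kHz.
On the return leg the diver with a pinger is a moving observer: f₂ = f₁ · (v + v_e)/v = 29.6 × 1476.5/1475 ≈ 29.6 kHz.

29.6 kHz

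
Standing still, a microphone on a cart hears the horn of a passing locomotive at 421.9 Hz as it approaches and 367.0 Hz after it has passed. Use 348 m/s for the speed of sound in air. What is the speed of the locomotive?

f₁/f₂ = (v + v_s)/(v − v_s), so v_s = v · (f₁ − f₂)/(f₁ + f₂).
v_s = 348 × (421.9 − 367.0)/(421.9 + 367.0) = 348 × 54.9/788.9 ≈ 24.2 m/s.

24.2 m/s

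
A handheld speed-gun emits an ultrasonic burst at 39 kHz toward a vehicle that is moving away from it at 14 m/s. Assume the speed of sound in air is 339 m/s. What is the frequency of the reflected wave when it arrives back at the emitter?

The vehicle first receives the wave as a moving observer: f₁ = f₀ · (v − u)/v = 39 × (339 − 14)/339 ≈ 37.4 kHz.
The reflection then acts as a moving source: f₂ = f₁ · v/(v + u) ≈ 35.9 kHz.
Equivalently f₂ = f₀ · (v − u)/(v + u).

35.9 kHz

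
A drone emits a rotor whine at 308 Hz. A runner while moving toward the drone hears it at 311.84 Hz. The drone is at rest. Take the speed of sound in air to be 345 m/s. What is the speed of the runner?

4.3 m/s

f' = f · (v + v_o)/v ⇒ v_o = v · |f'/f − 1|.
v_o = 345 × |311.84/308 − 1| = 345 × 0.01247 ≈ 4.3 m/s.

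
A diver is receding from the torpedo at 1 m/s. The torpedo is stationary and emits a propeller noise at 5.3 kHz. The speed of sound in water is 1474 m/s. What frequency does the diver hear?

5.30 kHz

Moving observer, stationary source: f' = f · (v − v_o)/v.
f' = 5.3 × (1474 − 1)/1474 = 5.3 × 1473/1474 ≈ 5.30 kHz.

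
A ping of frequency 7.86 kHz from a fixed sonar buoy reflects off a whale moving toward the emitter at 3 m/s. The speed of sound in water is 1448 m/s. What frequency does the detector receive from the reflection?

The whale first receives the wave as a moving observer: f₁ = f₀ · (v + u)/v = 7.86 × (1448 + 3)/1448 ≈ 7.88 kHz.
On reflection it acts as a source moving toward the stationary detector: f₂ = f₁ · v/(v − u) = 7.88 × 1448/1445 ≈ 7.89 kHz.

7.89 kHz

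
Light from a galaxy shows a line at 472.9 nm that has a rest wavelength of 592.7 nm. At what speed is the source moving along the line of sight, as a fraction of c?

λ'/λ₀ = 0.7979 < 1 (blueshift), so the source is approaching.
λ'/λ₀ = √((1 − β)/(1 + β)) for an approaching source ⇒ β = (1 − r²)/(1 + r²) with r = λ'/λ₀.
β = (1 − 0.6366)/(1 + 0.6366) ≈ 0.222.

0.222c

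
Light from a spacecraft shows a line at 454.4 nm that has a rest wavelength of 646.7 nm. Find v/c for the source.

λ'/λ₀ = 0.7026 < 1 (blueshift), so the source is approaching.
λ'/λ₀ = √((1 − β)/(1 + β)) for an approaching source ⇒ β = (1 − r²)/(1 + r²) with r = λ'/λ₀.
β = (1 − 0.4937)/(1 + 0.4937) ≈ 0.339.

0.339c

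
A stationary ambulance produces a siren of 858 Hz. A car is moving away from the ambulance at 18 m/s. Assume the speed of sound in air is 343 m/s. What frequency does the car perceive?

813 Hz

Only the observer moves, away from the source, so f' = f · (v − v_o)/v.
f' = 858 × (343 − 18)/343 = 858 × 325/343 ≈ 813 Hz.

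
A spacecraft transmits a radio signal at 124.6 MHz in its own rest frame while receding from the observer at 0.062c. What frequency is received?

117.1 MHz

Relativistic Doppler for frequency: f' = f₀ · √((1 − β)/(1 + β)).
f' = 124.6 × √(0.9380/1.0620) = 124.6 × 0.93981 ≈ 117.1 MHz.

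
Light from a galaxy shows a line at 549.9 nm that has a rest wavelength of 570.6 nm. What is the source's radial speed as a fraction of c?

0.037c

λ'/λ₀ = 0.9637 < 1 (blueshift), so the source is approaching.
λ'/λ₀ = √((1 − β)/(1 + β)) for an approaching source ⇒ β = (1 − r²)/(1 + r²) with r = λ'/λ₀.
β = (1 − 0.9288)/(1 + 0.9288) ≈ 0.037.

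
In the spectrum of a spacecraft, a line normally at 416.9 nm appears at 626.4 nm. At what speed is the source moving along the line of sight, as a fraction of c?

0.386

λ'/λ₀ = 1.5025 > 1 (redshift), so the source is receding.
λ'/λ₀ = √((1 + β)/(1 − β)) for a receding source ⇒ β = (r² − 1)/(r² + 1) with r = λ'/λ₀.
β = (2.2576 − 1)/(2.2576 + 1) ≈ 0.386.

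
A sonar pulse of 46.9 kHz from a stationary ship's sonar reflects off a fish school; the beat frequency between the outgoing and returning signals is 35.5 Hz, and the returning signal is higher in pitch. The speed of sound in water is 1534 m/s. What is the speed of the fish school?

Double Doppler shift off a moving reflector: f₂ = f₀ · (v + u)/(v − u) (u > 0 toward emitter).
Returning signal is higher, so f₂ = f₀ + Δf = 46900 + 35.5 = 46935.5 Hz.
Rearranging, u = v · (f₂ − f₀)/(f₂ + f₀) = 1534 × 35.5/93835.5 ≈ 0.58 m/s.
So the fish school is moving at 0.58 m/s toward the emitter.

0.58 m/s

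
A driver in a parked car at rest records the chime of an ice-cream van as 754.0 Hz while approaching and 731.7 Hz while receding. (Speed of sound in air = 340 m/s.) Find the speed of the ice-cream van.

5.1 m/s

f₁/f₂ = (v + v_s)/(v − v_s), so v_s = v · (f₁ − f₂)/(f₁ + f₂).
v_s = 340 × (754.0 − 731.7)/(754.0 + 731.7) = 340 × 22.3/1485.7 ≈ 5.1 m/s.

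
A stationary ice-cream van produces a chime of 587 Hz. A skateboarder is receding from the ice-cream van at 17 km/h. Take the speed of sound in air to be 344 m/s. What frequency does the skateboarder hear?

579 Hz

17 km/h = 4.722 m/s.
Only the observer moves, away from the source, so f' = f · (v − v_o)/v.
f' = 587 × (344 − 4.722)/344 = 587 × 339.28/344 ≈ 579 Hz.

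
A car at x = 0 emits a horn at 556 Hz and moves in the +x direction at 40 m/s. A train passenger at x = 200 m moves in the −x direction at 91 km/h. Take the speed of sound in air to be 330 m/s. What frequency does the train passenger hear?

681 Hz

91 km/h = 25.28 m/s.
The observer lies on the +x side, so the source is heading toward the observer and the observer is heading toward the source.
Both move, so f' = f · (v + v_o)/(v − v_s).
f' = 556 × (330 + 25.28)/(330 − 40) = 556 × 355.28/290 ≈ 681 Hz.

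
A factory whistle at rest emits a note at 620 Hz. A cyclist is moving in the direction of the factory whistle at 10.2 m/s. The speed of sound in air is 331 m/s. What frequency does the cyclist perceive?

639 Hz

Only the observer moves, toward the source, so f' = f · (v + v_o)/v.
f' = 620 × (331 + 10.2)/331 = 620 × 341.2/331 ≈ 639 Hz.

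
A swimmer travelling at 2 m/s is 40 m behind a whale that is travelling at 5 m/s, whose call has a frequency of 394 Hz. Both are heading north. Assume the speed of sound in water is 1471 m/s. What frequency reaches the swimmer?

The swimmer is behind, so the whale is moving away from it while the swimmer is moving toward the whale.
With source receding and observer approaching, f' = f · (v + v_o)/(v + v_s).
f' = 394 × (1471 + 2)/(1471 + 5) = 394 × 1473/1476 ≈ 393 Hz.

393 Hz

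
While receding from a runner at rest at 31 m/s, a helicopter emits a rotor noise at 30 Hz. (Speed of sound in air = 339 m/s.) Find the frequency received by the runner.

With the source moving away from a stationary observer, f' = f · v/(v + v_s).
f' = 30 × 339/(339 + 31) = 30 × 339/370 ≈ 27.5 Hz.

27.5 Hz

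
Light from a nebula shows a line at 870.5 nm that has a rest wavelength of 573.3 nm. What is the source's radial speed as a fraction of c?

λ'/λ₀ = 1.5184 > 1 (redshift), so the source is receding.
λ'/λ₀ = √((1 + β)/(1 − β)) for a receding source ⇒ β = (r² − 1)/(r² + 1) with r = λ'/λ₀.
β = (2.3055 − 1)/(2.3055 + 1) ≈ 0.395.

0.395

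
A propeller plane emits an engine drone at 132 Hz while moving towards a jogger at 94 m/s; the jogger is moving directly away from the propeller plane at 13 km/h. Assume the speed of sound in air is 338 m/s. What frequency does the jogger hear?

13 km/h = 3.611 m/s.
With source approaching and observer receding, f' = f · (v − v_o)/(v − v_s).
f' = 132 × (338 − 3.611)/(338 − 94) = 132 × 334.39/244 ≈ 181 Hz.

181 Hz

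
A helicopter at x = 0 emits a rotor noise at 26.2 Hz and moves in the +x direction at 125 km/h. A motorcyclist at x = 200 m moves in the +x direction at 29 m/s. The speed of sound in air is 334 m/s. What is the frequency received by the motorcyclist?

125 km/h = 34.72 m/s.
The observer lies on the +x side, so the source is heading toward the observer and the observer is heading away from the source.
Both move, so f' = f · (v − v_o)/(v − v_s).
f' = 26.2 × (334 − 29)/(334 − 34.72) = 26.2 × 305/299.28 ≈ 26.7 Hz.

26.7 Hz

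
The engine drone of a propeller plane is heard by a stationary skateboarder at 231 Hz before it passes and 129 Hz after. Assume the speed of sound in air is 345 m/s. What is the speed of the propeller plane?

f₁/f₂ = (v + v_s)/(v − v_s), so v_s = v · (f₁ − f₂)/(f₁ + f₂).
v_s = 345 × (231 − 129)/(231 + 129) = 345 × 102/360 ≈ 98 m/s.

98 m/s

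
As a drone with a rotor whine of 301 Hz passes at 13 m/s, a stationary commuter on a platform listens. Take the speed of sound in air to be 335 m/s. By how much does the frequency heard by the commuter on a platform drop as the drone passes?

23.4 Hz

Approaching: f₁ = f · v/(v − v_s) = 301 × 335/322 ≈ 313.2 Hz.
Receding: f₂ = f · v/(v + v_s) = 301 × 335/348 ≈ 289.8 Hz.
Drop: f₁ − f₂ = 2f·v·v_s/(v² − v_s²) = 2 × 301 × 335 × 13/(335² − 13²) ≈ 23.4 Hz.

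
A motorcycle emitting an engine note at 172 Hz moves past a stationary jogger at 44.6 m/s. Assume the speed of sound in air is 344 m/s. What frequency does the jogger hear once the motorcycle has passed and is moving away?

152 Hz

Receding: f₂ = f · v/(v + v_s) = 172 × 344/388.6 ≈ 152 Hz.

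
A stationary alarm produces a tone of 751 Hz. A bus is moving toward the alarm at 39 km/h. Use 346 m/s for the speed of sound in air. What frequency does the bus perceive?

39 km/h = 10.83 m/s.
Only the observer moves, toward the source, so f' = f · (v + v_o)/v.
f' = 751 × (346 + 10.83)/346 = 751 × 356.83/346 ≈ 775 Hz.

775 Hz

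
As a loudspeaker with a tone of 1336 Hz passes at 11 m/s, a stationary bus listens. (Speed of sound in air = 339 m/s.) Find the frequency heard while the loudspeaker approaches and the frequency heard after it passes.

Approaching: f₁ = f · v/(v − v_s) = 1336 × 339/328 ≈ 1381 Hz.
Receding: f₂ = f · v/(v + v_s) = 1336 × 339/350 ≈ 1294 Hz.

1381 Hz approaching; 1294 Hz receding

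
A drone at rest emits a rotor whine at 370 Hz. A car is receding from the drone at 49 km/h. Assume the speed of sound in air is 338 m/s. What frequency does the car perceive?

49 km/h = 13.61 m/s.
Moving observer, stationary source: f' = f · (v − v_o)/v.
f' = 370 × (338 − 13.61)/338 = 370 × 324.39/338 ≈ 355 Hz.

355 Hz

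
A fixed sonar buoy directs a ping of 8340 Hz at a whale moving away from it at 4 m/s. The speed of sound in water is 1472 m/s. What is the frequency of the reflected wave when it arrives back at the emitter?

8295 Hz

The whale first receives the wave as a moving observer: f₁ = f₀ · (v − u)/v = 8340 × (1472 − 4)/1472 ≈ 8317 Hz.
On reflection it acts as a source moving away from the stationary detector: f₂ = f₁ · v/(v + u) = 8317 × 1472/1476 ≈ 8295 Hz.
Equivalently f₂ = f₀ · (v − u)/(v + u).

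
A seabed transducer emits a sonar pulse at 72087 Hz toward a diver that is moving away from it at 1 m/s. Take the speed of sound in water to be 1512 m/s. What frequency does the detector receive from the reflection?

At the diver (a moving observer), f₁ = f₀ · (v − u)/v = 72087 × 1511/1512 ≈ 72039 Hz.
The reflection then acts as a moving source: f₂ = f₁ · v/(v + u) ≈ 71992 Hz.
Equivalently f₂ = f₀ · (v − u)/(v + u).

71992 Hz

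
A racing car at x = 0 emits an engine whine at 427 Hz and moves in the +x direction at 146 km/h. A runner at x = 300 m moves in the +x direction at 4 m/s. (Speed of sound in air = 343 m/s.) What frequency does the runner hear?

146 km/h = 40.56 m/s.
The observer lies on the +x side, so the source is heading toward the observer and the observer is heading away from the source.
Both move, so f' = f · (v − v_o)/(v − v_s).
f' = 427 × (343 − 4)/(343 − 40.56) = 427 × 339/302.44 ≈ 479 Hz.

479 Hz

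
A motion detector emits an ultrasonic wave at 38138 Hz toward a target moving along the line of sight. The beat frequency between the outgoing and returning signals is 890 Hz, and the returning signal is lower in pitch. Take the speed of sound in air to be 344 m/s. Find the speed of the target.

Double Doppler shift off a moving reflector: f₂ = f₀ · (v + u)/(v − u) (u > 0 toward emitter).
Returning signal is lower, so f₂ = f₀ − Δf = 38138 − 890 = 37248 Hz.
Rearranging, u = v · (f₂ − f₀)/(f₂ + f₀) = 344 × -890/75386 ≈ -4.1 m/s.
So the target is moving at 4.1 m/s away from the emitter.

4.1 m/s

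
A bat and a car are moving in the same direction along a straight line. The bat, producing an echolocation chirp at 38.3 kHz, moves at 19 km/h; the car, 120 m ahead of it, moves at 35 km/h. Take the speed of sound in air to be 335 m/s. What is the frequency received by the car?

37.8 kHz

19 km/h = 5.278 m/s; 35 km/h = 9.722 m/s.
The car is ahead, so the bat is moving toward it while the car is moving away from the bat.
Both move, so f' = f · (v − v_o)/(v − v_s).
f' = 38.3 × (335 − 9.722)/(335 − 5.278) = 38.3 × 325.28/329.72 ≈ 37.8 kHz.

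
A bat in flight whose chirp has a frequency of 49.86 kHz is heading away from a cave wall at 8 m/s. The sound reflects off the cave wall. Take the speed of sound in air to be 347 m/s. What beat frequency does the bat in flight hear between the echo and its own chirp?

2247 Hz

The cave wall receives the sound from a moving source: f₁ = f₀ · v/(v + v_e) = 49.86 × 347/355 ≈ 48.74 kHz.
On the return leg the bat in flight is a moving observer: f₂ = f₁ · (v − v_e)/v = 48.74 × 339/347 ≈ 47.61 kHz.
Equivalently f₂ = f₀ · (v − v_e)/(v + v_e).
Beat against the emitted tone (with f₀ = 49860 Hz): |f₂ − f₀| = 2v_e·f₀/(v + v_e) = 2 × 8 × 49860/355 ≈ 2247 Hz.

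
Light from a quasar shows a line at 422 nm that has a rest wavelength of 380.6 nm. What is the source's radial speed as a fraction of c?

λ'/λ₀ = 1.1088 > 1 (redshift), so the source is receding.
λ'/λ₀ = √((1 + β)/(1 − β)) for a receding source ⇒ β = (r² − 1)/(r² + 1) with r = λ'/λ₀.
β = (1.2294 − 1)/(1.2294 + 1) ≈ 0.103.

0.103c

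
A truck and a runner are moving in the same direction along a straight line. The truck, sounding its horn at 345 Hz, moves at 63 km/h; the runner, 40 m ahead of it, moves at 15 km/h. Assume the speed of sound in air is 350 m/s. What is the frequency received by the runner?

359 Hz

63 km/h = 17.5 m/s; 15 km/h = 4.167 m/s.
The runner is ahead, so the truck is moving toward it while the runner is moving away from the truck.
With source approaching and observer receding, f' = f · (v − v_o)/(v − v_s).
f' = 345 × (350 − 4.167)/(350 − 17.5) = 345 × 345.83/332.5 ≈ 359 Hz.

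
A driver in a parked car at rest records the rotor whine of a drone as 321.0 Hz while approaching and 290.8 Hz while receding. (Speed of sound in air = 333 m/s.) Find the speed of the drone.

16.4 m/s

f₁/f₂ = (v + v_s)/(v − v_s), so v_s = v · (f₁ − f₂)/(f₁ + f₂).
v_s = 333 × (321.0 − 290.8)/(321.0 + 290.8) = 333 × 30.2/611.8 ≈ 16.4 m/s.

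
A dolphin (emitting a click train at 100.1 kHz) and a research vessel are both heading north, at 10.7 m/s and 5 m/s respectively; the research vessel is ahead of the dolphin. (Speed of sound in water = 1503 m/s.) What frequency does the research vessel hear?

The research vessel is ahead, so the dolphin is moving toward it while the research vessel is moving away from the dolphin.
With source approaching and observer receding, f' = f · (v − v_o)/(v − v_s).
f' = 100.1 × (1503 − 5)/(1503 − 10.7) = 100.1 × 1498/1492.3 ≈ 100.5 kHz.

100.5 kHz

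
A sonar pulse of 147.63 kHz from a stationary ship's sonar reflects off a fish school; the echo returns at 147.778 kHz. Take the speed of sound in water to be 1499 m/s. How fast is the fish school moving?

0.75 m/s

Double Doppler shift off a moving reflector: f₂ = f₀ · (v + u)/(v − u) (u > 0 toward emitter).
Rearranging, u = v · (f₂ − f₀)/(f₂ + f₀) = 1499 × 0.148/295.408 ≈ 0.75 m/s.
So the fish school is moving at 0.75 m/s toward the emitter.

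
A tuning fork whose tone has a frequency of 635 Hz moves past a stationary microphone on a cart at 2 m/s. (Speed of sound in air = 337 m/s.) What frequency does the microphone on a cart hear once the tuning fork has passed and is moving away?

Receding: f₂ = f · v/(v + v_s) = 635 × 337/339 ≈ 631 Hz.

631 Hz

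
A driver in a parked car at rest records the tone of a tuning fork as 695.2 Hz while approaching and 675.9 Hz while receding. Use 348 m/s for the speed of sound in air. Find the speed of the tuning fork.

f₁/f₂ = (v + v_s)/(v − v_s), so v_s = v · (f₁ − f₂)/(f₁ + f₂).
v_s = 348 × (695.2 − 675.9)/(695.2 + 675.9) = 348 × 19.3/1371.1 ≈ 4.9 m/s.

4.9 m/s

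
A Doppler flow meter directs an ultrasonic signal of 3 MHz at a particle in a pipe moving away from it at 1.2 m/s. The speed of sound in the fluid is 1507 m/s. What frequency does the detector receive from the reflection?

2.995 MHz

At the particle in a pipe (a moving observer), f₁ = f₀ · (v − u)/v = 3 × 1505.8/1507 ≈ 2.998 MHz.
On reflection it acts as a source moving away from the stationary detector: f₂ = f₁ · v/(v + u) = 2.998 × 1507/1508.2 ≈ 2.995 MHz.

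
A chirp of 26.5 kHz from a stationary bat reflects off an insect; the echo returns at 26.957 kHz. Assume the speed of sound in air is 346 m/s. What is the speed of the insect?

Double Doppler shift off a moving reflector: f₂ = f₀ · (v + u)/(v − u) (u > 0 toward emitter).
Rearranging, u = v · (f₂ − f₀)/(f₂ + f₀) = 346 × 0.457/53.457 ≈ 2.96 m/s.
So the insect is moving at 2.96 m/s toward the emitter.

2.96 m/s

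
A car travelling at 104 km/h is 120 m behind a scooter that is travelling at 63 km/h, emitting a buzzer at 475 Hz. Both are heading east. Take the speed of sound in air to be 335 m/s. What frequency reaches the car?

63 km/h = 17.5 m/s; 104 km/h = 28.89 m/s.
The car is behind, so the scooter is moving away from it while the car is moving toward the scooter.
With source receding and observer approaching, f' = f · (v + v_o)/(v + v_s).
f' = 475 × (335 + 28.89)/(335 + 17.5) = 475 × 363.89/352.5 ≈ 490 Hz.

490 Hz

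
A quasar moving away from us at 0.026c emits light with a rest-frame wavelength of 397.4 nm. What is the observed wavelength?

407.9 nm

Relativistic Doppler for wavelength: λ' = λ₀ · √((1 + β)/(1 − β)).
λ' = 397.4 × √(1.0260/0.9740) = 397.4 × 1.02635 ≈ 407.9 nm.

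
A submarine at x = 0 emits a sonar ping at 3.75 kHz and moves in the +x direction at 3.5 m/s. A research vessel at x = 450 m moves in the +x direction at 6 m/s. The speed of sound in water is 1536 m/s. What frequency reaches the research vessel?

3.74 kHz

The observer lies on the +x side, so the source is heading toward the observer and the observer is heading away from the source.
Both move, so f' = f · (v − v_o)/(v − v_s).
f' = 3.75 × (1536 − 6)/(1536 − 3.5) = 3.75 × 1530/1532.5 ≈ 3.74 kHz.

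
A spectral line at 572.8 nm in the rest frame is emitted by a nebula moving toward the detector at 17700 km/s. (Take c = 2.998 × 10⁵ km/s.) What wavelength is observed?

β = v/c = 17700/299800 = 0.0590.
Relativistic Doppler for wavelength: λ' = λ₀ · √((1 − β)/(1 + β)).
λ' = 572.8 × √(0.9410/1.0590) = 572.8 × 0.94260 ≈ 539.9 nm.

539.9 nm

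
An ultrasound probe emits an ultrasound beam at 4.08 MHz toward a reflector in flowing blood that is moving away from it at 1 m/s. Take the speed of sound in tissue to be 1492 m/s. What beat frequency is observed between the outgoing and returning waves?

At the reflector in flowing blood (a moving observer), f₁ = f₀ · (v − u)/v = 4.08 × 1491/1492 ≈ 4.07727 MHz.
The reflection then acts as a moving source: f₂ = f₁ · v/(v + u) ≈ 4.07453 MHz.
Equivalently f₂ = f₀ · (v − u)/(v + u).
Beat frequency (with f₀ = 4080000 Hz): |f₂ − f₀| = 2u·f₀/(v + u) = 2 × 1 × 4080000/1493 ≈ 5466 Hz.

5466 Hz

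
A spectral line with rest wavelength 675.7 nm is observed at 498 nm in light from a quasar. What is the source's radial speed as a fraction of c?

λ'/λ₀ = 0.7370 < 1 (blueshift), so the source is approaching.
λ'/λ₀ = √((1 − β)/(1 + β)) for an approaching source ⇒ β = (1 − r²)/(1 + r²) with r = λ'/λ₀.
β = (1 − 0.5432)/(1 + 0.5432) ≈ 0.296.

0.296c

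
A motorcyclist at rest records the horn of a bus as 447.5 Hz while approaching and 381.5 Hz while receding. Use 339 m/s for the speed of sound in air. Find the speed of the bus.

27 m/s

f₁/f₂ = (v + v_s)/(v − v_s), so v_s = v · (f₁ − f₂)/(f₁ + f₂).
v_s = 339 × (447.5 − 381.5)/(447.5 + 381.5) = 339 × 66.0/829.0 ≈ 27 m/s.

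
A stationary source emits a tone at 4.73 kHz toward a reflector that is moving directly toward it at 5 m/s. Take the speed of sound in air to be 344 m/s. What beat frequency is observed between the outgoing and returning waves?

140 Hz

At the reflector (a moving observer), f₁ = f₀ · (v + u)/v = 4.73 × 349/344 ≈ 4.7988 kHz.
On reflection it acts as a source moving toward the stationary detector: f₂ = f₁ · v/(v − u) = 4.7988 × 344/339 ≈ 4.8695 kHz.
Equivalently f₂ = f₀ · (v + u)/(v − u).
Beat frequency (with f₀ = 4730 Hz): |f₂ − f₀| = 2u·f₀/(v − u) = 2 × 5 × 4730/339 ≈ 140 Hz.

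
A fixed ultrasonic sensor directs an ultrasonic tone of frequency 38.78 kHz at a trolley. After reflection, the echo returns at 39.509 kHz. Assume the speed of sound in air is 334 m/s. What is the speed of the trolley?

3.1 m/s

Double Doppler shift off a moving reflector: f₂ = f₀ · (v + u)/(v − u) (u > 0 toward emitter).
Rearranging, u = v · (f₂ − f₀)/(f₂ + f₀) = 334 × 0.729/78.289 ≈ 3.1 m/s.
So the trolley is moving at 3.1 m/s toward the emitter.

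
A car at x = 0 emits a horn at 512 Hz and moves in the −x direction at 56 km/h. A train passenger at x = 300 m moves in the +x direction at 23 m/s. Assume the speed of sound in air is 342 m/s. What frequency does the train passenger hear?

56 km/h = 15.56 m/s.
The observer lies on the +x side, so the source is heading away from the observer and the observer is heading away from the source.
Both move, so f' = f · (v − v_o)/(v + v_s).
f' = 512 × (342 − 23)/(342 + 15.56) = 512 × 319/357.56 ≈ 457 Hz.

457 Hz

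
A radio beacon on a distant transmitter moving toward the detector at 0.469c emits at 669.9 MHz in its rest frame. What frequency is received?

1114.2 MHz

Relativistic Doppler for frequency: f' = f₀ · √((1 + β)/(1 − β)).
f' = 669.9 × √(1.4690/0.5310) = 669.9 × 1.66327 ≈ 1114.2 MHz.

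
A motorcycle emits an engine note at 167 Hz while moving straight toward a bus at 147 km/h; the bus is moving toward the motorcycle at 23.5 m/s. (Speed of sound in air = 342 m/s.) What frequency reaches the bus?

203 Hz

147 km/h = 40.83 m/s.
General Doppler shift: f' = f · (v + v_o)/(v − v_s).
f' = 167 × (342 + 23.5)/(342 − 40.83) = 167 × 365.5/301.17 ≈ 203 Hz.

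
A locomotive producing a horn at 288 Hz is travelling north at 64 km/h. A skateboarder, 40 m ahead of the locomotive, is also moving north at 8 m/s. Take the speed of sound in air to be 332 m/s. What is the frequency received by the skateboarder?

297 Hz

64 km/h = 17.78 m/s.
The skateboarder is ahead, so the locomotive is moving toward it while the skateboarder is moving away from the locomotive.
With source approaching and observer receding, f' = f · (v − v_o)/(v − v_s).
f' = 288 × (332 − 8)/(332 − 17.78) = 288 × 324/314.22 ≈ 297 Hz.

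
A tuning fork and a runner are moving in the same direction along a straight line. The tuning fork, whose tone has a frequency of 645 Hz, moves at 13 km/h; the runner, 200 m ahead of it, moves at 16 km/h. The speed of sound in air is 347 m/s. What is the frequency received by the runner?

13 km/h = 3.611 m/s; 16 km/h = 4.444 m/s.
The runner is ahead, so the tuning fork is moving toward it while the runner is moving away from the tuning fork.
General Doppler shift: f' = f · (v − v_o)/(v − v_s).
f' = 645 × (347 − 4.444)/(347 − 3.611) = 645 × 342.56/343.39 ≈ 643 Hz.

643 Hz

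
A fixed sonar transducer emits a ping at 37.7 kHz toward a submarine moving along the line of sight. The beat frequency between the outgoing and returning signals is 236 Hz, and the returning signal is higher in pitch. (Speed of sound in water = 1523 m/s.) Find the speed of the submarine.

Double Doppler shift off a moving reflector: f₂ = f₀ · (v + u)/(v − u) (u > 0 toward emitter).
Returning signal is higher, so f₂ = f₀ + Δf = 37700 + 236 = 37936 Hz.
Rearranging, u = v · (f₂ − f₀)/(f₂ + f₀) = 1523 × 236/75636 ≈ 4.8 m/s.
So the submarine is moving at 4.8 m/s toward the emitter.

4.8 m/s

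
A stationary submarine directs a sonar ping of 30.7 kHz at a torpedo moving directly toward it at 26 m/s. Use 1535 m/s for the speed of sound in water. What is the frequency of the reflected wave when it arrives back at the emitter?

31.8 kHz

The torpedo first receives the wave as a moving observer: f₁ = f₀ · (v + u)/v = 30.7 × (1535 + 26)/1535 ≈ 31.2 kHz.
On reflection it acts as a source moving toward the stationary detector: f₂ = f₁ · v/(v − u) = 31.2 × 1535/1509 ≈ 31.8 kHz.
Equivalently f₂ = f₀ · (v + u)/(v − u).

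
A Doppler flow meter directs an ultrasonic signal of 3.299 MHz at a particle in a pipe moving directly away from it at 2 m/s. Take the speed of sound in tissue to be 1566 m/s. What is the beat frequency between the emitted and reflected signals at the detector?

The particle in a pipe first receives the wave as a moving observer: f₁ = f₀ · (v − u)/v = 3.299 × (1566 − 2)/1566 ≈ 3.29479 MHz.
The reflection then acts as a moving source: f₂ = f₁ · v/(v + u) ≈ 3.29058 MHz.
Equivalently f₂ = f₀ · (v − u)/(v + u).
Beat frequency (with f₀ = 3299000 Hz): |f₂ − f₀| = 2u·f₀/(v + u) = 2 × 2 × 3299000/1568 ≈ 8416 Hz.

8416 Hz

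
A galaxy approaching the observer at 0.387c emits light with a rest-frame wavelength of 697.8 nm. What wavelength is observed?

Relativistic Doppler for wavelength: λ' = λ₀ · √((1 − β)/(1 + β)).
λ' = 697.8 × √(0.6130/1.3870) = 697.8 × 0.66480 ≈ 463.9 nm.

463.9 nm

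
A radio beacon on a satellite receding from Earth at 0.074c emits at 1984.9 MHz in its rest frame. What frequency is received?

1843.1 MHz

Relativistic Doppler for frequency: f' = f₀ · √((1 − β)/(1 + β)).
f' = 1984.9 × √(0.9260/1.0740) = 1984.9 × 0.92855 ≈ 1843.1 MHz.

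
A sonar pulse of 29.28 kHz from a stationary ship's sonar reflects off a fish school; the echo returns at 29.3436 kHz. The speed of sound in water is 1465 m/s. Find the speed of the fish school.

1.59 m/s

Double Doppler shift off a moving reflector: f₂ = f₀ · (v + u)/(v − u) (u > 0 toward emitter).
Rearranging, u = v · (f₂ − f₀)/(f₂ + f₀) = 1465 × 0.0636/58.6236 ≈ 1.59 m/s.
So the fish school is moving at 1.59 m/s toward the emitter.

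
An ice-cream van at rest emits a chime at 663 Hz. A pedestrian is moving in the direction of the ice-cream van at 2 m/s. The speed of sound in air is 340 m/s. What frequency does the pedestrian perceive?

667 Hz

Moving observer, stationary source: f' = f · (v + v_o)/v.
f' = 663 × (340 + 2)/340 = 663 × 342/340 ≈ 667 Hz.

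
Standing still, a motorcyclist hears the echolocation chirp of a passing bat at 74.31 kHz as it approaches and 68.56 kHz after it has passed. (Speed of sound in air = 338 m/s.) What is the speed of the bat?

13.6 m/s

f₁/f₂ = (v + v_s)/(v − v_s), so v_s = v · (f₁ − f₂)/(f₁ + f₂).
v_s = 338 × (74.31 − 68.56)/(74.31 + 68.56) = 338 × 5.75/142.87 ≈ 13.6 m/s.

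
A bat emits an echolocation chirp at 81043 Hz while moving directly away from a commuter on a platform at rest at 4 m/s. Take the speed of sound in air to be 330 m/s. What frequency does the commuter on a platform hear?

80072 Hz

With the source moving away from a stationary observer, f' = f · v/(v + v_s).
f' = 81043 × 330/(330 + 4) = 81043 × 330/334 ≈ 80072 Hz.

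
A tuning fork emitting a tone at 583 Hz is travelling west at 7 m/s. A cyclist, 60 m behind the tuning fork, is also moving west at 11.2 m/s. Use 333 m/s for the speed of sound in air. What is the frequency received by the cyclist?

The cyclist is behind, so the tuning fork is moving away from it while the cyclist is moving toward the tuning fork.
Both move, so f' = f · (v + v_o)/(v + v_s).
f' = 583 × (333 + 11.2)/(333 + 7) = 583 × 344.2/340 ≈ 590 Hz.

590 Hz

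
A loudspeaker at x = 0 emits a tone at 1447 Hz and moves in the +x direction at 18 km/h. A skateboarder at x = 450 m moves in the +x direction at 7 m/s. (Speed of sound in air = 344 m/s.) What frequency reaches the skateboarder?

18 km/h = 5 m/s.
The observer lies on the +x side, so the source is heading toward the observer and the observer is heading away from the source.
With source approaching and observer receding, f' = f · (v − v_o)/(v − v_s).
f' = 1447 × (344 − 7)/(344 − 5) = 1447 × 337/339 ≈ 1438 Hz.

1438 Hz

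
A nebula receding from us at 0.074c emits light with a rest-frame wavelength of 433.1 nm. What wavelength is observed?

Relativistic Doppler for wavelength: λ' = λ₀ · √((1 + β)/(1 − β)).
λ' = 433.1 × √(1.0740/0.9260) = 433.1 × 1.07695 ≈ 466.4 nm.

466.4 nm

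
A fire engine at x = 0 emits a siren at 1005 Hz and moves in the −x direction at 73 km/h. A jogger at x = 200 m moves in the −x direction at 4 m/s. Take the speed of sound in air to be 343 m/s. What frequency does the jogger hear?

73 km/h = 20.28 m/s.
The observer lies on the +x side, so the source is heading away from the observer and the observer is heading toward the source.
With source receding and observer approaching, f' = f · (v + v_o)/(v + v_s).
f' = 1005 × (343 + 4)/(343 + 20.28) = 1005 × 347/363.28 ≈ 960 Hz.

960 Hz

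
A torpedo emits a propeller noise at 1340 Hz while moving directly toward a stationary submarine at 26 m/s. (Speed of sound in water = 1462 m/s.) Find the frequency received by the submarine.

1364 Hz

Moving source, stationary observer: f' = f · v/(v − v_s) since the source is approaching.
f' = 1340 × 1462/(1462 − 26) = 1340 × 1462/1436 ≈ 1364 Hz.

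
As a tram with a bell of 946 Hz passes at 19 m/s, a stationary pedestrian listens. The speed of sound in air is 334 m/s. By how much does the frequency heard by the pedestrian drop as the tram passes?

108 Hz

Approaching: f₁ = f · v/(v − v_s) = 946 × 334/315 ≈ 1003 Hz.
Receding: f₂ = f · v/(v + v_s) = 946 × 334/353 ≈ 895 Hz.
Drop: f₁ − f₂ = 2f·v·v_s/(v² − v_s²) = 2 × 946 × 334 × 19/(334² − 19²) ≈ 108 Hz.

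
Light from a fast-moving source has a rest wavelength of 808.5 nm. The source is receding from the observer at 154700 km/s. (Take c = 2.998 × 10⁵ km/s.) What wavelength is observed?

β = v/c = 154700/299800 = 0.5160.
Relativistic Doppler for wavelength: λ' = λ₀ · √((1 + β)/(1 − β)).
λ' = 808.5 × √(1.5160/0.4840) = 808.5 × 1.76984 ≈ 1430.9 nm.

1430.9 nm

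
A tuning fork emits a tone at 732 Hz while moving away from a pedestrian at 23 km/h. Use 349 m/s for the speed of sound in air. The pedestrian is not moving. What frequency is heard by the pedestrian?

23 km/h = 6.389 m/s.
Only the source moves, away from the listener, so f' = f · v/(v + v_s).
f' = 732 × 349/(349 + 6.389) = 732 × 349/355.4 ≈ 719 Hz.

719 Hz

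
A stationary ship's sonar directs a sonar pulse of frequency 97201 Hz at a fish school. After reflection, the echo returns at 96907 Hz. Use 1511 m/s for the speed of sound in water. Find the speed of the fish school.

Double Doppler shift off a moving reflector: f₂ = f₀ · (v + u)/(v − u) (u > 0 toward emitter).
Rearranging, u = v · (f₂ − f₀)/(f₂ + f₀) = 1511 × -294/194108 ≈ -2.29 m/s.
So the fish school is moving at 2.29 m/s away from the emitter.

2.29 m/s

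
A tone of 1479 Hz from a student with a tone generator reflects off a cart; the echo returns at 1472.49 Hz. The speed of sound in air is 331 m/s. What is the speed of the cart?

0.73 m/s

Double Doppler shift off a moving reflector: f₂ = f₀ · (v + u)/(v − u) (u > 0 toward emitter).
Rearranging, u = v · (f₂ − f₀)/(f₂ + f₀) = 331 × -6.51/2951.49 ≈ -0.73 m/s.
So the cart is moving at 0.73 m/s away from the emitter.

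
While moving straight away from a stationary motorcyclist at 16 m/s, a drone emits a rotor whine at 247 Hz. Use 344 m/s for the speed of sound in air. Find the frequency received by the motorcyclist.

Moving source, stationary observer: f' = f · v/(v + v_s) since the source is receding.
f' = 247 × 344/(344 + 16) = 247 × 344/360 ≈ 236 Hz.

236 Hz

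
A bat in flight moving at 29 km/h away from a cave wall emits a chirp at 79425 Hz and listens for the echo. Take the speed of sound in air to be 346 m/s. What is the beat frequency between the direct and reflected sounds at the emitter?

29 km/h = 8.056 m/s.
The cave wall receives the sound from a moving source: f₁ = f₀ · v/(v + v_e) = 79425 × 346/354.06 ≈ 77618 Hz.
On the return leg the bat in flight is a moving observer: f₂ = f₁ · (v − v_e)/v = 77618 × 337.94/346 ≈ 75811 Hz.
Beat against the emitted tone: |f₂ − f₀| = 2v_e·f₀/(v + v_e) = 2 × 8.056 × 79425/354.06 ≈ 3614 Hz.

3614 Hz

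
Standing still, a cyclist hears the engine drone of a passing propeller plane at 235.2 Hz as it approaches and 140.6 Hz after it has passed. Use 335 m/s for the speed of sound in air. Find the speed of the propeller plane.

f₁/f₂ = (v + v_s)/(v − v_s), so v_s = v · (f₁ − f₂)/(f₁ + f₂).
v_s = 335 × (235.2 − 140.6)/(235.2 + 140.6) = 335 × 94.6/375.8 ≈ 84 m/s.

84 m/s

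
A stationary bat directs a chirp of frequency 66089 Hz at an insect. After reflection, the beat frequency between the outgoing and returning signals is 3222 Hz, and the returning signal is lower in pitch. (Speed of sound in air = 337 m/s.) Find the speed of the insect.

Double Doppler shift off a moving reflector: f₂ = f₀ · (v + u)/(v − u) (u > 0 toward emitter).
Returning signal is lower, so f₂ = f₀ − Δf = 66089 − 3222 = 62867 Hz.
Rearranging, u = v · (f₂ − f₀)/(f₂ + f₀) = 337 × -3222/128956 ≈ -8.4 m/s.
So the insect is moving at 8.4 m/s away from the emitter.

8.4 m/s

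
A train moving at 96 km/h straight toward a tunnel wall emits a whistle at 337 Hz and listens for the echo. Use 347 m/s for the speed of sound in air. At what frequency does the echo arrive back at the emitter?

96 km/h = 26.67 m/s.
The tunnel wall receives the sound from a moving source: f₁ = f₀ · v/(v − v_e) = 337 × 347/320.33 ≈ 365 Hz.
On the return leg the train is a moving observer: f₂ = f₁ · (v + v_e)/v = 365 × 373.67/347 ≈ 393 Hz.
Equivalently f₂ = f₀ · (v + v_e)/(v − v_e).

393 Hz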